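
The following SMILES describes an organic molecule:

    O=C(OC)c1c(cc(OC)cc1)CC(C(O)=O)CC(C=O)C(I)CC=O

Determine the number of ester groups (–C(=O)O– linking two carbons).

1

The ester motif appears at heavy-atom position 2 in the SMILES.
Other groups present: 2 aldehyde, 1 carboxylic acid, 1 ether.
Ester count: 1.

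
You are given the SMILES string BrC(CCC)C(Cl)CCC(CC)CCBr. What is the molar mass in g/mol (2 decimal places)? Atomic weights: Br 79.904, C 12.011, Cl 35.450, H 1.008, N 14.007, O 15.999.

362.57 g/mol

First, the molecular formula is C12H23Br2Cl (counting implicit H from valence).
  Br: 2 × 79.904 = 159.808
  C: 12 × 12.011 = 144.132
  Cl: 1 × 35.450 = 35.450
  H: 23 × 1.008 = 23.184
Sum: 2×79.904 + 12×12.011 + 1×35.450 + 23×1.008 = 362.574 → 362.57 g/mol.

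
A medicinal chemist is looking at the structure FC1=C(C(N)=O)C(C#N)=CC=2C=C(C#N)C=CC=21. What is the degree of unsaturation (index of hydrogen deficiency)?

12

Degree of unsaturation = (number of rings) + (number of π bonds).
Ring closures in the SMILES: 2.
π bonds: 6 double bonds (each 1 DoU), 2 triple bonds (each 2 DoU) → 10 DoU from unsaturation.
Total DoU = 2 + 10 = 12.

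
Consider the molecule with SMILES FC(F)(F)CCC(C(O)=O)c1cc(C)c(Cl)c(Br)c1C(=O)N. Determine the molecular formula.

C13H12BrClF3NO3

Walk through each heavy atom and fill implicit hydrogens from standard valence (C 4, N 3, O 2, S 2, halogen 1); for lowercase aromatic atoms, an aromatic c carries 1 H when it has two neighbours and 0 H with three, and aromatic n carries 0 H:
  atom 1: F (halogen, monovalent) → 0 H
  atom 2: C, bond orders sum to 4 (valence 4) → 0 H
  atom 3: F (halogen, monovalent) → 0 H
  atom 4: F (halogen, monovalent) → 0 H
  atom 5: C, bond orders sum to 2 (valence 4) → 2 H
  atom 6: C, bond orders sum to 2 (valence 4) → 2 H
  atom 7: C, bond orders sum to 3 (valence 4) → 1 H
  atom 8: C, bond orders sum to 4 (valence 4) → 0 H
  atom 9: O, bond orders sum to 1 (valence 2) → 1 H
  atom 10: O, bond orders sum to 2 (valence 2) → 0 H
  atom 11: aromatic c, 3 neighbours → 0 H
  atom 12: aromatic c, 2 neighbours → 1 H
  atom 13: aromatic c, 3 neighbours → 0 H
  atom 14: C, bond orders sum to 1 (valence 4) → 3 H
  atom 15: aromatic c, 3 neighbours → 0 H
  atom 16: Cl (halogen, monovalent) → 0 H
  atom 17: aromatic c, 3 neighbours → 0 H
  atom 18: Br (halogen, monovalent) → 0 H
  atom 19: aromatic c, 3 neighbours → 0 H
  atom 20: C, bond orders sum to 4 (valence 4) → 0 H
  atom 21: O, bond orders sum to 2 (valence 2) → 0 H
  atom 22: N, bond orders sum to 1 (valence 3) → 2 H
Totals → C:13, H:12, Br:1, Cl:1, F:3, N:1, O:3.
In Hill order: C13H12BrClF3NO3.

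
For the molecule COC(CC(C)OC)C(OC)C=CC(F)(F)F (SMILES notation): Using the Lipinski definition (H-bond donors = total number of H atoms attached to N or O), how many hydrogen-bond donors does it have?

0

Donors: find every N or O and count the H atoms it carries.
  atom 2 (O): bond orders sum to 2 → 0 H
  atom 7 (O): bond orders sum to 2 → 0 H
  atom 10 (O): bond orders sum to 2 → 0 H
Lipinski HBD = 0.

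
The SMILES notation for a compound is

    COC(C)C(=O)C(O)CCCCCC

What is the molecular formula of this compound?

Walk through each heavy atom and fill implicit hydrogens from standard valence (C 4, N 3, O 2, S 2, halogen 1):
  atom 1: C, bond orders sum to 1 (valence 4) → 3 H
  atom 2: O, bond orders sum to 2 (valence 2) → 0 H
  atom 3: C, bond orders sum to 3 (valence 4) → 1 H
  atom 4: C, bond orders sum to 1 (valence 4) → 3 H
  atom 5: C, bond orders sum to 4 (valence 4) → 0 H
  atom 6: O, bond orders sum to 2 (valence 2) → 0 H
  atom 7: C, bond orders sum to 3 (valence 4) → 1 H
  atom 8: O, bond orders sum to 1 (valence 2) → 1 H
  atom 9: C, bond orders sum to 2 (valence 4) → 2 H
  atom 10: C, bond orders sum to 2 (valence 4) → 2 H
  atom 11: C, bond orders sum to 2 (valence 4) → 2 H
  atom 12: C, bond orders sum to 2 (valence 4) → 2 H
  atom 13: C, bond orders sum to 2 (valence 4) → 2 H
  atom 14: C, bond orders sum to 1 (valence 4) → 3 H
Totals → C:11, H:22, O:3.

C11H22O3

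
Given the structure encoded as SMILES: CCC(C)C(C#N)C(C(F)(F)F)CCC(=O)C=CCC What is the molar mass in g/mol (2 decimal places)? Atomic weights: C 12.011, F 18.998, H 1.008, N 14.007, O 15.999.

289.34 g/mol

First, the molecular formula is C15H22F3NO (counting implicit H from valence).
  C: 15 × 12.011 = 180.165
  F: 3 × 18.998 = 56.994
  H: 22 × 1.008 = 22.176
  N: 1 × 14.007 = 14.007
  O: 1 × 15.999 = 15.999
Sum: 15×12.011 + 3×18.998 + 22×1.008 + 1×14.007 + 1×15.999 = 289.341 → 289.34 g/mol.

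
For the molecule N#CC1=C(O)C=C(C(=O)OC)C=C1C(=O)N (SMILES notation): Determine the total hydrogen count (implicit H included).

8

Walk through each heavy atom and fill implicit hydrogens from standard valence (C 4, N 3, O 2, S 2, halogen 1):
  atom 1: N, bond orders sum to 3 (valence 3) → 0 H
  atom 2: C, bond orders sum to 4 (valence 4) → 0 H
  atom 3: C, bond orders sum to 4 (valence 4) → 0 H
  atom 4: C, bond orders sum to 4 (valence 4) → 0 H
  atom 5: O, bond orders sum to 1 (valence 2) → 1 H
  atom 6: C, bond orders sum to 3 (valence 4) → 1 H
  atom 7: C, bond orders sum to 4 (valence 4) → 0 H
  atom 8: C, bond orders sum to 4 (valence 4) → 0 H
  atom 9: O, bond orders sum to 2 (valence 2) → 0 H
  atom 10: O, bond orders sum to 2 (valence 2) → 0 H
  atom 11: C, bond orders sum to 1 (valence 4) → 3 H
  atom 12: C, bond orders sum to 3 (valence 4) → 1 H
  atom 13: C, bond orders sum to 4 (valence 4) → 0 H
  atom 14: C, bond orders sum to 4 (valence 4) → 0 H
  atom 15: O, bond orders sum to 2 (valence 2) → 0 H
  atom 16: N, bond orders sum to 1 (valence 3) → 2 H
Total hydrogens: 8.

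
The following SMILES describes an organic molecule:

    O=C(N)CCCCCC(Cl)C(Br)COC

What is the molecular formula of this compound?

Walk through each heavy atom and fill implicit hydrogens from standard valence (C 4, N 3, O 2, S 2, halogen 1):
  atom 1: O, bond orders sum to 2 (valence 2) → 0 H
  atom 2: C, bond orders sum to 4 (valence 4) → 0 H
  atom 3: N, bond orders sum to 1 (valence 3) → 2 H
  atom 4: C, bond orders sum to 2 (valence 4) → 2 H
  atom 5: C, bond orders sum to 2 (valence 4) → 2 H
  atom 6: C, bond orders sum to 2 (valence 4) → 2 H
  atom 7: C, bond orders sum to 2 (valence 4) → 2 H
  atom 8: C, bond orders sum to 2 (valence 4) → 2 H
  atom 9: C, bond orders sum to 3 (valence 4) → 1 H
  atom 10: Cl (halogen, monovalent) → 0 H
  atom 11: C, bond orders sum to 3 (valence 4) → 1 H
  atom 12: Br (halogen, monovalent) → 0 H
  atom 13: C, bond orders sum to 2 (valence 4) → 2 H
  atom 14: O, bond orders sum to 2 (valence 2) → 0 H
  atom 15: C, bond orders sum to 1 (valence 4) → 3 H
Totals → C:10, H:19, Br:1, Cl:1, N:1, O:2.
In Hill order: C10H19BrClNO2.

C10H19BrClNO2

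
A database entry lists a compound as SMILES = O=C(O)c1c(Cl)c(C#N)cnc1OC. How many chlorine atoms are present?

1

Scan the SMILES for Cl atoms (remember two-letter symbols like Cl and Br are single atoms).
Chlorine count: 1.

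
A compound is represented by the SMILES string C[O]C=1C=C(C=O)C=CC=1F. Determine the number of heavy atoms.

Every atom symbol written in the SMILES (organic subset) is one heavy atom; implicit H are not written.
Heavy atoms by element → C:8, F:1, O:2.
Total: 11.

11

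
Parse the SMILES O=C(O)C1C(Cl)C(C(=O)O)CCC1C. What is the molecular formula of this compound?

Walk through each heavy atom and fill implicit hydrogens from standard valence (C 4, N 3, O 2, S 2, halogen 1):
  atom 1: O, bond orders sum to 2 (valence 2) → 0 H
  atom 2: C, bond orders sum to 4 (valence 4) → 0 H
  atom 3: O, bond orders sum to 1 (valence 2) → 1 H
  atom 4: C, bond orders sum to 3 (valence 4) → 1 H
  atom 5: C, bond orders sum to 3 (valence 4) → 1 H
  atom 6: Cl (halogen, monovalent) → 0 H
  atom 7: C, bond orders sum to 3 (valence 4) → 1 H
  atom 8: C, bond orders sum to 4 (valence 4) → 0 H
  atom 9: O, bond orders sum to 2 (valence 2) → 0 H
  atom 10: O, bond orders sum to 1 (valence 2) → 1 H
  atom 11: C, bond orders sum to 2 (valence 4) → 2 H
  atom 12: C, bond orders sum to 2 (valence 4) → 2 H
  atom 13: C, bond orders sum to 3 (valence 4) → 1 H
  atom 14: C, bond orders sum to 1 (valence 4) → 3 H
Totals → C:9, H:13, Cl:1, O:4.
In Hill order: C9H13ClO4.

C9H13ClO4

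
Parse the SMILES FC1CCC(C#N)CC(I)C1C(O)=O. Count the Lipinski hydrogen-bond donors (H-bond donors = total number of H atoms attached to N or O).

Donors: find every N or O and count the H atoms it carries.
  atom 7 (N): bond orders sum to 3 → 0 H
  atom 13 (O): bond orders sum to 1 → 1 H
  atom 14 (O): bond orders sum to 2 → 0 H
Lipinski HBD = 1.

1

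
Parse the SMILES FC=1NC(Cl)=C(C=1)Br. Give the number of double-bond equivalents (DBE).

3

Degree of unsaturation = (number of rings) + (number of π bonds).
Ring closures in the SMILES: 1.
π bonds: 2 double bonds (each 1 DoU) → 2 DoU from unsaturation.
Total DoU = 1 + 2 = 3.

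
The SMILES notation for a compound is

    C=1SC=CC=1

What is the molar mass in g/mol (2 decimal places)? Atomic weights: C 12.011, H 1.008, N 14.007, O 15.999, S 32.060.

First, the molecular formula is C4H4S (counting implicit H from valence).
  C: 4 × 12.011 = 48.044
  H: 4 × 1.008 = 4.032
  S: 1 × 32.060 = 32.060
Sum: 4×12.011 + 4×1.008 + 1×32.060 = 84.136 → 84.14 g/mol.

84.14 g/mol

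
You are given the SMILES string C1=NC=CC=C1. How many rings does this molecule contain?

In SMILES, each pair of matching ring-closure digits denotes one ring-closing bond; the number of such bonds equals the number of independent rings.
Ring-closure bonds here: 1.

1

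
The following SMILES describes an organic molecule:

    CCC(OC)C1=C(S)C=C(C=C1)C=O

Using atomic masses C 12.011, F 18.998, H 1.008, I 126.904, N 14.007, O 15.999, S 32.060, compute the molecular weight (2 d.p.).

First, the molecular formula is C11H14O2S (counting implicit H from valence).
  C: 11 × 12.011 = 132.121
  H: 14 × 1.008 = 14.112
  O: 2 × 15.999 = 31.998
  S: 1 × 32.060 = 32.060
Sum: 11×12.011 + 14×1.008 + 2×15.999 + 1×32.060 = 210.291 → 210.29 g/mol.

210.29 g/mol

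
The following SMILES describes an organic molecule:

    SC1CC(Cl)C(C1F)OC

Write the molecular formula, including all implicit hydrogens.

Walk through each heavy atom and fill implicit hydrogens from standard valence (C 4, N 3, O 2, S 2, halogen 1):
  atom 1: S, bond orders sum to 1 (valence 2) → 1 H
  atom 2: C, bond orders sum to 3 (valence 4) → 1 H
  atom 3: C, bond orders sum to 2 (valence 4) → 2 H
  atom 4: C, bond orders sum to 3 (valence 4) → 1 H
  atom 5: Cl (halogen, monovalent) → 0 H
  atom 6: C, bond orders sum to 3 (valence 4) → 1 H
  atom 7: C, bond orders sum to 3 (valence 4) → 1 H
  atom 8: F (halogen, monovalent) → 0 H
  atom 9: O, bond orders sum to 2 (valence 2) → 0 H
  atom 10: C, bond orders sum to 1 (valence 4) → 3 H
Totals → C:6, H:10, Cl:1, F:1, O:1, S:1.

C6H10ClFOS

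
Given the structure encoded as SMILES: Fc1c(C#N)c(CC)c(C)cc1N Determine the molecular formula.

C10H11FN2

Walk through each heavy atom and fill implicit hydrogens from standard valence (C 4, N 3, O 2, S 2, halogen 1); for lowercase aromatic atoms, an aromatic c carries 1 H when it has two neighbours and 0 H with three, and aromatic n carries 0 H:
  atom 1: F (halogen, monovalent) → 0 H
  atom 2: aromatic c, 3 neighbours → 0 H
  atom 3: aromatic c, 3 neighbours → 0 H
  atom 4: C, bond orders sum to 4 (valence 4) → 0 H
  atom 5: N, bond orders sum to 3 (valence 3) → 0 H
  atom 6: aromatic c, 3 neighbours → 0 H
  atom 7: C, bond orders sum to 2 (valence 4) → 2 H
  atom 8: C, bond orders sum to 1 (valence 4) → 3 H
  atom 9: aromatic c, 3 neighbours → 0 H
  atom 10: C, bond orders sum to 1 (valence 4) → 3 H
  atom 11: aromatic c, 2 neighbours → 1 H
  atom 12: aromatic c, 3 neighbours → 0 H
  atom 13: N, bond orders sum to 1 (valence 3) → 2 H
Totals → C:10, H:11, F:1, N:2.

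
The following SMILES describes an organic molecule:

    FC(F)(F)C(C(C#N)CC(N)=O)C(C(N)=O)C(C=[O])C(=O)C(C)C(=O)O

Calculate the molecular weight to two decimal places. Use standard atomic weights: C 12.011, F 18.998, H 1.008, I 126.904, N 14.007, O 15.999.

379.29 g/mol

First, the molecular formula is C14H16F3N3O6 (counting implicit H from valence).
  C: 14 × 12.011 = 168.154
  F: 3 × 18.998 = 56.994
  H: 16 × 1.008 = 16.128
  N: 3 × 14.007 = 42.021
  O: 6 × 15.999 = 95.994
Sum: 14×12.011 + 3×18.998 + 16×1.008 + 3×14.007 + 6×15.999 = 379.291 → 379.29 g/mol.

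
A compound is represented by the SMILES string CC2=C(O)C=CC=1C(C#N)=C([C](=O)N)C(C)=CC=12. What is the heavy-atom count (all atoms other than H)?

Every atom symbol written in the SMILES (organic subset) is one heavy atom; implicit H are not written.
Heavy atoms by element → C:14, N:2, O:2.
Total: 18.

18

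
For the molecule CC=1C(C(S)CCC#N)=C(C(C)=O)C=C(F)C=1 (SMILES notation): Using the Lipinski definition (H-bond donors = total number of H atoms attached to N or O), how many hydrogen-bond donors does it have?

0

Donors: find every N or O and count the H atoms it carries.
  atom 9 (N): bond orders sum to 3 → 0 H
  atom 13 (O): bond orders sum to 2 → 0 H
Lipinski HBD = 0.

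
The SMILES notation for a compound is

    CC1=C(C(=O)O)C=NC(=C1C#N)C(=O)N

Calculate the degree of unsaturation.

8

Degree of unsaturation = (number of rings) + (number of π bonds).
Ring closures in the SMILES: 1.
π bonds: 5 double bonds (each 1 DoU), 1 triple bond (each 2 DoU) → 7 DoU from unsaturation.
Total DoU = 1 + 7 = 8.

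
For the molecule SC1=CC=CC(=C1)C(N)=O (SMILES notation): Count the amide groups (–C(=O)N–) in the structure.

The amide motif appears at heavy-atom position 8 in the SMILES.
Other groups present: 1 thiol.
Amide count: 1.

1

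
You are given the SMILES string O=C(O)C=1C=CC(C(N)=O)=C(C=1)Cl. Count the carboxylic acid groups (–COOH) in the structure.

1

The carboxylic acid motif appears at heavy-atom position 2 in the SMILES.
Other groups present: 1 amide.
Carboxylic acid count: 1.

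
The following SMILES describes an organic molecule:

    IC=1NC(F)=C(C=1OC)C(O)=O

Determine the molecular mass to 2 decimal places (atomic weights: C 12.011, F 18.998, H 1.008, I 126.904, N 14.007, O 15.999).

285.01 g/mol

First, the molecular formula is C6H5FINO3 (counting implicit H from valence).
  C: 6 × 12.011 = 72.066
  F: 1 × 18.998 = 18.998
  H: 5 × 1.008 = 5.040
  I: 1 × 126.904 = 126.904
  N: 1 × 14.007 = 14.007
  O: 3 × 15.999 = 47.997
Sum: 6×12.011 + 1×18.998 + 5×1.008 + 1×126.904 + 1×14.007 + 3×15.999 = 285.012 → 285.01 g/mol.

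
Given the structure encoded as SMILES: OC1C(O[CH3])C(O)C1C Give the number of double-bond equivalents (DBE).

Molecular formula: C6H12O3.
DoU = (2C + 2 + N − H − X) / 2, where X is the halogen count and O/S are ignored.
    = (2·6 + 2 + 0 − 12 − 0) / 2 = 2 / 2 = 1.

1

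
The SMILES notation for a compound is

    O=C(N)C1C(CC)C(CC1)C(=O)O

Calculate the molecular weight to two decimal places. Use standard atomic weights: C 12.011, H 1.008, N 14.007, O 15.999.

First, the molecular formula is C9H15NO3 (counting implicit H from valence).
  C: 9 × 12.011 = 108.099
  H: 15 × 1.008 = 15.120
  N: 1 × 14.007 = 14.007
  O: 3 × 15.999 = 47.997
Sum: 9×12.011 + 15×1.008 + 1×14.007 + 3×15.999 = 185.223 → 185.22 g/mol.

185.22 g/mol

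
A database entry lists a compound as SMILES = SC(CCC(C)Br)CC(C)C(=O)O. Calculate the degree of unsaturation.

1

Degree of unsaturation = (number of rings) + (number of π bonds).
Ring closures in the SMILES: 0.
π bonds: 1 double bond (each 1 DoU) → 1 DoU from unsaturation.
Total DoU = 0 + 1 = 1.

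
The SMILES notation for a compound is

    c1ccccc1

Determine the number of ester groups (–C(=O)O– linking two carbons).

Scan the SMILES for the ester motif — none present.

0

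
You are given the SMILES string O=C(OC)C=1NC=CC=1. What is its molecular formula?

Walk through each heavy atom and fill implicit hydrogens from standard valence (C 4, N 3, O 2, S 2, halogen 1):
  atom 1: O, bond orders sum to 2 (valence 2) → 0 H
  atom 2: C, bond orders sum to 4 (valence 4) → 0 H
  atom 3: O, bond orders sum to 2 (valence 2) → 0 H
  atom 4: C, bond orders sum to 1 (valence 4) → 3 H
  atom 5: C, bond orders sum to 4 (valence 4) → 0 H
  atom 6: N, bond orders sum to 2 (valence 3) → 1 H
  atom 7: C, bond orders sum to 3 (valence 4) → 1 H
  atom 8: C, bond orders sum to 3 (valence 4) → 1 H
  atom 9: C, bond orders sum to 3 (valence 4) → 1 H
Totals → C:6, H:7, N:1, O:2.
In Hill order: C6H7NO2.

C6H7NO2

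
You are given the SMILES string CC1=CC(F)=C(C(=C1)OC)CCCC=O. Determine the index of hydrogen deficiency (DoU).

Molecular formula: C12H15FO2.
DoU = (2C + 2 + N − H − X) / 2, where X is the halogen count and O/S are ignored.
    = (2·12 + 2 + 0 − 15 − 1) / 2 = 10 / 2 = 5.

5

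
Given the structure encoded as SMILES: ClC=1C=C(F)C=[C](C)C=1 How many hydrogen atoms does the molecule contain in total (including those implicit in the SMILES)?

6

Walk through each heavy atom and fill implicit hydrogens from standard valence (C 4, N 3, O 2, S 2, halogen 1):
  atom 1: Cl (halogen, monovalent) → 0 H
  atom 2: C, bond orders sum to 4 (valence 4) → 0 H
  atom 3: C, bond orders sum to 3 (valence 4) → 1 H
  atom 4: C, bond orders sum to 4 (valence 4) → 0 H
  atom 5: F (halogen, monovalent) → 0 H
  atom 6: C, bond orders sum to 3 (valence 4) → 1 H
  atom 7: C with explicit H count 0
  atom 8: C, bond orders sum to 1 (valence 4) → 3 H
  atom 9: C, bond orders sum to 3 (valence 4) → 1 H
Total hydrogens: 6.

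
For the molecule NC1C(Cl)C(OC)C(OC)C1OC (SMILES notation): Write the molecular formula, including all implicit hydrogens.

Walk through each heavy atom and fill implicit hydrogens from standard valence (C 4, N 3, O 2, S 2, halogen 1):
  atom 1: N, bond orders sum to 1 (valence 3) → 2 H
  atom 2: C, bond orders sum to 3 (valence 4) → 1 H
  atom 3: C, bond orders sum to 3 (valence 4) → 1 H
  atom 4: Cl (halogen, monovalent) → 0 H
  atom 5: C, bond orders sum to 3 (valence 4) → 1 H
  atom 6: O, bond orders sum to 2 (valence 2) → 0 H
  atom 7: C, bond orders sum to 1 (valence 4) → 3 H
  atom 8: C, bond orders sum to 3 (valence 4) → 1 H
  atom 9: O, bond orders sum to 2 (valence 2) → 0 H
  atom 10: C, bond orders sum to 1 (valence 4) → 3 H
  atom 11: C, bond orders sum to 3 (valence 4) → 1 H
  atom 12: O, bond orders sum to 2 (valence 2) → 0 H
  atom 13: C, bond orders sum to 1 (valence 4) → 3 H
Totals → C:8, H:16, Cl:1, N:1, O:3.

C8H16ClNO3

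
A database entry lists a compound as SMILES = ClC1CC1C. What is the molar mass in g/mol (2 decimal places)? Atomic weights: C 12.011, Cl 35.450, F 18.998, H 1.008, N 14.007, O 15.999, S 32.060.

90.55 g/mol

First, the molecular formula is C4H7Cl (counting implicit H from valence).
  C: 4 × 12.011 = 48.044
  Cl: 1 × 35.450 = 35.450
  H: 7 × 1.008 = 7.056
Sum: 4×12.011 + 1×35.450 + 7×1.008 = 90.550 → 90.55 g/mol.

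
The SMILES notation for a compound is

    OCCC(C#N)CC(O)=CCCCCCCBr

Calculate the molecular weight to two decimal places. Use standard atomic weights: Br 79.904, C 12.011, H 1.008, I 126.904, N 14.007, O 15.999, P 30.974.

First, the molecular formula is C13H22BrNO2 (counting implicit H from valence).
  Br: 1 × 79.904 = 79.904
  C: 13 × 12.011 = 156.143
  H: 22 × 1.008 = 22.176
  N: 1 × 14.007 = 14.007
  O: 2 × 15.999 = 31.998
Sum: 1×79.904 + 13×12.011 + 22×1.008 + 1×14.007 + 2×15.999 = 304.228 → 304.23 g/mol.

304.23 g/mol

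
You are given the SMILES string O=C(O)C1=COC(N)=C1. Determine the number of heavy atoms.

Every atom symbol written in the SMILES (organic subset) is one heavy atom; implicit H are not written.
Heavy atoms by element → C:5, N:1, O:3.
Total: 9.

9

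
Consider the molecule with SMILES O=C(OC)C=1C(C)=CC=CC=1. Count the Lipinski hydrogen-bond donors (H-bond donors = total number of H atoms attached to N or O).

0

Donors: find every N or O and count the H atoms it carries.
  atom 1 (O): bond orders sum to 2 → 0 H
  atom 3 (O): bond orders sum to 2 → 0 H
Lipinski HBD = 0.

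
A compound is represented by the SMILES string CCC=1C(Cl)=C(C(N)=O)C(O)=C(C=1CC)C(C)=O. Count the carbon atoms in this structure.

Count every carbon token in the SMILES (each C, including those in ring-closure positions and inside branches).
Carbon count: 13.

13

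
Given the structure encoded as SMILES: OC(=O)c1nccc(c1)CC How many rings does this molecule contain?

In SMILES, each pair of matching ring-closure digits denotes one ring-closing bond; the number of such bonds equals the number of independent rings.
Ring-closure bonds here: 1.

1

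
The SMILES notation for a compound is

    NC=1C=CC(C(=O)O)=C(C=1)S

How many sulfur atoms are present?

Scan the SMILES for S atoms (remember two-letter symbols like Cl and Br are single atoms).
Sulfur count: 1.

1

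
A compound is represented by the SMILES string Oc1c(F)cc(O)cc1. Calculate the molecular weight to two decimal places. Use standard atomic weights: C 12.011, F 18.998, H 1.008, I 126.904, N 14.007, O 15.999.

128.10 g/mol

First, the molecular formula is C6H5FO2 (counting implicit H from valence).
  C: 6 × 12.011 = 72.066
  F: 1 × 18.998 = 18.998
  H: 5 × 1.008 = 5.040
  O: 2 × 15.999 = 31.998
Sum: 6×12.011 + 1×18.998 + 5×1.008 + 2×15.999 = 128.102 → 128.10 g/mol.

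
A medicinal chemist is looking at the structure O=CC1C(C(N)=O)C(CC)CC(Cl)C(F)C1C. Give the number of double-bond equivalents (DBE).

3

Molecular formula: C12H19ClFNO2.
DoU = (2C + 2 + N − H − X) / 2, where X is the halogen count and O/S are ignored.
    = (2·12 + 2 + 1 − 19 − 2) / 2 = 6 / 2 = 3.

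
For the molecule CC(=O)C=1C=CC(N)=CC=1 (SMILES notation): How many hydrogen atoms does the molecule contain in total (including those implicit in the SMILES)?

9

Walk through each heavy atom and fill implicit hydrogens from standard valence (C 4, N 3, O 2, S 2, halogen 1):
  atom 1: C, bond orders sum to 1 (valence 4) → 3 H
  atom 2: C, bond orders sum to 4 (valence 4) → 0 H
  atom 3: O, bond orders sum to 2 (valence 2) → 0 H
  atom 4: C, bond orders sum to 4 (valence 4) → 0 H
  atom 5: C, bond orders sum to 3 (valence 4) → 1 H
  atom 6: C, bond orders sum to 3 (valence 4) → 1 H
  atom 7: C, bond orders sum to 4 (valence 4) → 0 H
  atom 8: N, bond orders sum to 1 (valence 3) → 2 H
  atom 9: C, bond orders sum to 3 (valence 4) → 1 H
  atom 10: C, bond orders sum to 3 (valence 4) → 1 H
Total hydrogens: 9.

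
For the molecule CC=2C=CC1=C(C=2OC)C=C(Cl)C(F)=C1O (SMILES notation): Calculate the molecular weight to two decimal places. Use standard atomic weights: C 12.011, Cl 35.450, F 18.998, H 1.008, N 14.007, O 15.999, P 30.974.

First, the molecular formula is C12H10ClFO2 (counting implicit H from valence).
  C: 12 × 12.011 = 144.132
  Cl: 1 × 35.450 = 35.450
  F: 1 × 18.998 = 18.998
  H: 10 × 1.008 = 10.080
  O: 2 × 15.999 = 31.998
Sum: 12×12.011 + 1×35.450 + 1×18.998 + 10×1.008 + 2×15.999 = 240.658 → 240.66 g/mol.

240.66 g/mol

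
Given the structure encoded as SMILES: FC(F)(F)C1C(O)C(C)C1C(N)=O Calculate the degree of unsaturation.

Molecular formula: C7H10F3NO2.
DoU = (2C + 2 + N − H − X) / 2, where X is the halogen count and O/S are ignored.
    = (2·7 + 2 + 1 − 10 − 3) / 2 = 4 / 2 = 2.

2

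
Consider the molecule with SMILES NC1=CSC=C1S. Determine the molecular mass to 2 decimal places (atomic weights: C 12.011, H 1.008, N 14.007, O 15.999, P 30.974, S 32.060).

First, the molecular formula is C4H5NS2 (counting implicit H from valence).
  C: 4 × 12.011 = 48.044
  H: 5 × 1.008 = 5.040
  N: 1 × 14.007 = 14.007
  S: 2 × 32.060 = 64.120
Sum: 4×12.011 + 5×1.008 + 1×14.007 + 2×32.060 = 131.211 → 131.21 g/mol.

131.21 g/mol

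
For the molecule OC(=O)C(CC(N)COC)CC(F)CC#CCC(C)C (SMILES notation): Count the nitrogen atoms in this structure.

1

Scan the SMILES for N atoms (remember two-letter symbols like Cl and Br are single atoms).
Nitrogen count: 1.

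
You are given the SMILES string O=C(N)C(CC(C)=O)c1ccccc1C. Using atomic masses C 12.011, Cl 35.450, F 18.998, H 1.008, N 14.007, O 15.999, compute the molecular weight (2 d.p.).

205.26 g/mol

First, the molecular formula is C12H15NO2 (counting implicit H from valence).
  C: 12 × 12.011 = 144.132
  H: 15 × 1.008 = 15.120
  N: 1 × 14.007 = 14.007
  O: 2 × 15.999 = 31.998
Sum: 12×12.011 + 15×1.008 + 1×14.007 + 2×15.999 = 205.257 → 205.26 g/mol.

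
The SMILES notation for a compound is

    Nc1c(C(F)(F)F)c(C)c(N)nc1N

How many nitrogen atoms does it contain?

Scan the SMILES for N atoms (remember two-letter symbols like Cl and Br are single atoms).
Nitrogen count: 4.

4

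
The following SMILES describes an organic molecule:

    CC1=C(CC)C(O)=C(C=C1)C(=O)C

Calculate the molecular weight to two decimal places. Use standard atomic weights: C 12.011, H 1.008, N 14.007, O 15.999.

178.23 g/mol

First, the molecular formula is C11H14O2 (counting implicit H from valence).
  C: 11 × 12.011 = 132.121
  H: 14 × 1.008 = 14.112
  O: 2 × 15.999 = 31.998
Sum: 11×12.011 + 14×1.008 + 2×15.999 = 178.231 → 178.23 g/mol.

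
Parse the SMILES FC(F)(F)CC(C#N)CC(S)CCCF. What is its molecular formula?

Walk through each heavy atom and fill implicit hydrogens from standard valence (C 4, N 3, O 2, S 2, halogen 1):
  atom 1: F (halogen, monovalent) → 0 H
  atom 2: C, bond orders sum to 4 (valence 4) → 0 H
  atom 3: F (halogen, monovalent) → 0 H
  atom 4: F (halogen, monovalent) → 0 H
  atom 5: C, bond orders sum to 2 (valence 4) → 2 H
  atom 6: C, bond orders sum to 3 (valence 4) → 1 H
  atom 7: C, bond orders sum to 4 (valence 4) → 0 H
  atom 8: N, bond orders sum to 3 (valence 3) → 0 H
  atom 9: C, bond orders sum to 2 (valence 4) → 2 H
  atom 10: C, bond orders sum to 3 (valence 4) → 1 H
  atom 11: S, bond orders sum to 1 (valence 2) → 1 H
  atom 12: C, bond orders sum to 2 (valence 4) → 2 H
  atom 13: C, bond orders sum to 2 (valence 4) → 2 H
  atom 14: C, bond orders sum to 2 (valence 4) → 2 H
  atom 15: F (halogen, monovalent) → 0 H
Totals → C:9, H:13, F:4, N:1, S:1.
In Hill order: C9H13F4NS.

C9H13F4NS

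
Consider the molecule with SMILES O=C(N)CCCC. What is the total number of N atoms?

Scan the SMILES for N atoms (remember two-letter symbols like Cl and Br are single atoms).
Nitrogen count: 1.

1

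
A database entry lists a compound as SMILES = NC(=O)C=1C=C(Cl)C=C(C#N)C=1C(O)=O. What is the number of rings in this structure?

In SMILES, each pair of matching ring-closure digits denotes one ring-closing bond; the number of such bonds equals the number of independent rings.
Ring-closure bonds here: 1.

1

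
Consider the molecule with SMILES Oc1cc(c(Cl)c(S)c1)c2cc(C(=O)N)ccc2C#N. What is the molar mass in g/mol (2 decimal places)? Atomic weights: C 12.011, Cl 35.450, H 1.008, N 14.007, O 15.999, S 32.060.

304.75 g/mol

First, the molecular formula is C14H9ClN2O2S (counting implicit H from valence).
  C: 14 × 12.011 = 168.154
  Cl: 1 × 35.450 = 35.450
  H: 9 × 1.008 = 9.072
  N: 2 × 14.007 = 28.014
  O: 2 × 15.999 = 31.998
  S: 1 × 32.060 = 32.060
Sum: 14×12.011 + 1×35.450 + 9×1.008 + 2×14.007 + 2×15.999 + 1×32.060 = 304.748 → 304.75 g/mol.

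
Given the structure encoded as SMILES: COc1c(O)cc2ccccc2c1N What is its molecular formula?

C11H11NO2

Walk through each heavy atom and fill implicit hydrogens from standard valence (C 4, N 3, O 2, S 2, halogen 1); for lowercase aromatic atoms, an aromatic c carries 1 H when it has two neighbours and 0 H with three, and aromatic n carries 0 H:
  atom 1: C, bond orders sum to 1 (valence 4) → 3 H
  atom 2: O, bond orders sum to 2 (valence 2) → 0 H
  atom 3: aromatic c, 3 neighbours → 0 H
  atom 4: aromatic c, 3 neighbours → 0 H
  atom 5: O, bond orders sum to 1 (valence 2) → 1 H
  atom 6: aromatic c, 2 neighbours → 1 H
  atom 7: aromatic c, 3 neighbours → 0 H
  atom 8: aromatic c, 2 neighbours → 1 H
  atom 9: aromatic c, 2 neighbours → 1 H
  atom 10: aromatic c, 2 neighbours → 1 H
  atom 11: aromatic c, 2 neighbours → 1 H
  atom 12: aromatic c, 3 neighbours → 0 H
  atom 13: aromatic c, 3 neighbours → 0 H
  atom 14: N, bond orders sum to 1 (valence 3) → 2 H
Totals → C:11, H:11, N:1, O:2.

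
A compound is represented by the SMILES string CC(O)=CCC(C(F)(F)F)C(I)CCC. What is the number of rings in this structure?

In SMILES, each pair of matching ring-closure digits denotes one ring-closing bond; the number of such bonds equals the number of independent rings.
Ring-closure bonds here: 0.

0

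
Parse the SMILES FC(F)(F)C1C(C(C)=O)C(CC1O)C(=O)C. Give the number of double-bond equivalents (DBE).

3

Degree of unsaturation = (number of rings) + (number of π bonds).
Ring closures in the SMILES: 1.
π bonds: 2 double bonds (each 1 DoU) → 2 DoU from unsaturation.
Total DoU = 1 + 2 = 3.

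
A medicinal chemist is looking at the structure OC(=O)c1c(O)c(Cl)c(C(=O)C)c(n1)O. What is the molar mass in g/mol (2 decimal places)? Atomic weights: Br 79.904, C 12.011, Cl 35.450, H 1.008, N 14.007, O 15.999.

First, the molecular formula is C8H6ClNO5 (counting implicit H from valence).
  C: 8 × 12.011 = 96.088
  Cl: 1 × 35.450 = 35.450
  H: 6 × 1.008 = 6.048
  N: 1 × 14.007 = 14.007
  O: 5 × 15.999 = 79.995
Sum: 8×12.011 + 1×35.450 + 6×1.008 + 1×14.007 + 5×15.999 = 231.588 → 231.59 g/mol.

231.59 g/mol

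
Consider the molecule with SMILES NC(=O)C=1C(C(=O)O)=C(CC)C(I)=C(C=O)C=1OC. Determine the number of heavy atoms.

19

Every atom symbol written in the SMILES (organic subset) is one heavy atom; implicit H are not written.
Heavy atoms by element → C:12, I:1, N:1, O:5.
Total: 19.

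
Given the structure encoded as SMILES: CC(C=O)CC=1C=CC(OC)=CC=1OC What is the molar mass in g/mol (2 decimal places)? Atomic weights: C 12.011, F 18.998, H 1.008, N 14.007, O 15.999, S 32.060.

208.26 g/mol

First, the molecular formula is C12H16O3 (counting implicit H from valence).
  C: 12 × 12.011 = 144.132
  H: 16 × 1.008 = 16.128
  O: 3 × 15.999 = 47.997
Sum: 12×12.011 + 16×1.008 + 3×15.999 = 208.257 → 208.26 g/mol.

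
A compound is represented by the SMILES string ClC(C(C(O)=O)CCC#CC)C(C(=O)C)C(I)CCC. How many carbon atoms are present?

15

Count every carbon token in the SMILES (each C, including those in ring-closure positions and inside branches).
Carbon count: 15.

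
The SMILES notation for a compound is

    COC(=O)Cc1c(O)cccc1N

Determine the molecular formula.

C9H11NO3

Walk through each heavy atom and fill implicit hydrogens from standard valence (C 4, N 3, O 2, S 2, halogen 1); for lowercase aromatic atoms, an aromatic c carries 1 H when it has two neighbours and 0 H with three, and aromatic n carries 0 H:
  atom 1: C, bond orders sum to 1 (valence 4) → 3 H
  atom 2: O, bond orders sum to 2 (valence 2) → 0 H
  atom 3: C, bond orders sum to 4 (valence 4) → 0 H
  atom 4: O, bond orders sum to 2 (valence 2) → 0 H
  atom 5: C, bond orders sum to 2 (valence 4) → 2 H
  atom 6: aromatic c, 3 neighbours → 0 H
  atom 7: aromatic c, 3 neighbours → 0 H
  atom 8: O, bond orders sum to 1 (valence 2) → 1 H
  atom 9: aromatic c, 2 neighbours → 1 H
  atom 10: aromatic c, 2 neighbours → 1 H
  atom 11: aromatic c, 2 neighbours → 1 H
  atom 12: aromatic c, 3 neighbours → 0 H
  atom 13: N, bond orders sum to 1 (valence 3) → 2 H
Totals → C:9, H:11, N:1, O:3.
In Hill order: C9H11NO3.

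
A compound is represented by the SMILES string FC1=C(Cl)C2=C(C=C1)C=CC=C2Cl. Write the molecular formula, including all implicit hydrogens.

Walk through each heavy atom and fill implicit hydrogens from standard valence (C 4, N 3, O 2, S 2, halogen 1):
  atom 1: F (halogen, monovalent) → 0 H
  atom 2: C, bond orders sum to 4 (valence 4) → 0 H
  atom 3: C, bond orders sum to 4 (valence 4) → 0 H
  atom 4: Cl (halogen, monovalent) → 0 H
  atom 5: C, bond orders sum to 4 (valence 4) → 0 H
  atom 6: C, bond orders sum to 4 (valence 4) → 0 H
  atom 7: C, bond orders sum to 3 (valence 4) → 1 H
  atom 8: C, bond orders sum to 3 (valence 4) → 1 H
  atom 9: C, bond orders sum to 3 (valence 4) → 1 H
  atom 10: C, bond orders sum to 3 (valence 4) → 1 H
  atom 11: C, bond orders sum to 3 (valence 4) → 1 H
  atom 12: C, bond orders sum to 4 (valence 4) → 0 H
  atom 13: Cl (halogen, monovalent) → 0 H
Totals → C:10, H:5, Cl:2, F:1.

C10H5Cl2F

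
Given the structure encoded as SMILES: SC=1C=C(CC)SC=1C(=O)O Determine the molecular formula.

Walk through each heavy atom and fill implicit hydrogens from standard valence (C 4, N 3, O 2, S 2, halogen 1):
  atom 1: S, bond orders sum to 1 (valence 2) → 1 H
  atom 2: C, bond orders sum to 4 (valence 4) → 0 H
  atom 3: C, bond orders sum to 3 (valence 4) → 1 H
  atom 4: C, bond orders sum to 4 (valence 4) → 0 H
  atom 5: C, bond orders sum to 2 (valence 4) → 2 H
  atom 6: C, bond orders sum to 1 (valence 4) → 3 H
  atom 7: S, bond orders sum to 2 (valence 2) → 0 H
  atom 8: C, bond orders sum to 4 (valence 4) → 0 H
  atom 9: C, bond orders sum to 4 (valence 4) → 0 H
  atom 10: O, bond orders sum to 2 (valence 2) → 0 H
  atom 11: O, bond orders sum to 1 (valence 2) → 1 H
Totals → C:7, H:8, O:2, S:2.
In Hill order: C7H8O2S2.

C7H8O2S2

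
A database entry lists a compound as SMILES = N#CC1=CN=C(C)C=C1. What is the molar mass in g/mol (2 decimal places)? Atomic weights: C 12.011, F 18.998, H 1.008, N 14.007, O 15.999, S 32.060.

118.14 g/mol

First, the molecular formula is C7H6N2 (counting implicit H from valence).
  C: 7 × 12.011 = 84.077
  H: 6 × 1.008 = 6.048
  N: 2 × 14.007 = 28.014
Sum: 7×12.011 + 6×1.008 + 2×14.007 = 118.139 → 118.14 g/mol.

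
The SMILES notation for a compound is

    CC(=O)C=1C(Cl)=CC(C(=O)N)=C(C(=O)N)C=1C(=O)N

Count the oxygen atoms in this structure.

4

Scan the SMILES for O atoms (remember two-letter symbols like Cl and Br are single atoms).
Oxygen count: 4.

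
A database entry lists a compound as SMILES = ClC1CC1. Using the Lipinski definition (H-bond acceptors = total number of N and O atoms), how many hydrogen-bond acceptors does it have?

0

N atoms: 0; O atoms: 0.
Lipinski HBA = 0 + 0 = 0.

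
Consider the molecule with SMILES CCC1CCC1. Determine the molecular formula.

Walk through each heavy atom and fill implicit hydrogens from standard valence (C 4, N 3, O 2, S 2, halogen 1):
  atom 1: C, bond orders sum to 1 (valence 4) → 3 H
  atom 2: C, bond orders sum to 2 (valence 4) → 2 H
  atom 3: C, bond orders sum to 3 (valence 4) → 1 H
  atom 4: C, bond orders sum to 2 (valence 4) → 2 H
  atom 5: C, bond orders sum to 2 (valence 4) → 2 H
  atom 6: C, bond orders sum to 2 (valence 4) → 2 H
Totals → C:6, H:12.

C6H12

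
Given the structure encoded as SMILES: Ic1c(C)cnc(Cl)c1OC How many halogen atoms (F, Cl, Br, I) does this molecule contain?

2

Halogen atoms appear at heavy-atom positions 1, 8 (1×Cl, 1×I).
Other groups present: 1 ether.
Halogen count: 2.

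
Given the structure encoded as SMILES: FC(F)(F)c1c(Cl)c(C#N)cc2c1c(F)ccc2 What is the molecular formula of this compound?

Walk through each heavy atom and fill implicit hydrogens from standard valence (C 4, N 3, O 2, S 2, halogen 1); for lowercase aromatic atoms, an aromatic c carries 1 H when it has two neighbours and 0 H with three, and aromatic n carries 0 H:
  atom 1: F (halogen, monovalent) → 0 H
  atom 2: C, bond orders sum to 4 (valence 4) → 0 H
  atom 3: F (halogen, monovalent) → 0 H
  atom 4: F (halogen, monovalent) → 0 H
  atom 5: aromatic c, 3 neighbours → 0 H
  atom 6: aromatic c, 3 neighbours → 0 H
  atom 7: Cl (halogen, monovalent) → 0 H
  atom 8: aromatic c, 3 neighbours → 0 H
  atom 9: C, bond orders sum to 4 (valence 4) → 0 H
  atom 10: N, bond orders sum to 3 (valence 3) → 0 H
  atom 11: aromatic c, 2 neighbours → 1 H
  atom 12: aromatic c, 3 neighbours → 0 H
  atom 13: aromatic c, 3 neighbours → 0 H
  atom 14: aromatic c, 3 neighbours → 0 H
  atom 15: F (halogen, monovalent) → 0 H
  atom 16: aromatic c, 2 neighbours → 1 H
  atom 17: aromatic c, 2 neighbours → 1 H
  atom 18: aromatic c, 2 neighbours → 1 H
Totals → C:12, H:4, Cl:1, F:4, N:1.

C12H4ClF4N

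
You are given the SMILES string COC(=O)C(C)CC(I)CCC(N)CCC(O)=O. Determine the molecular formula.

Walk through each heavy atom and fill implicit hydrogens from standard valence (C 4, N 3, O 2, S 2, halogen 1):
  atom 1: C, bond orders sum to 1 (valence 4) → 3 H
  atom 2: O, bond orders sum to 2 (valence 2) → 0 H
  atom 3: C, bond orders sum to 4 (valence 4) → 0 H
  atom 4: O, bond orders sum to 2 (valence 2) → 0 H
  atom 5: C, bond orders sum to 3 (valence 4) → 1 H
  atom 6: C, bond orders sum to 1 (valence 4) → 3 H
  atom 7: C, bond orders sum to 2 (valence 4) → 2 H
  atom 8: C, bond orders sum to 3 (valence 4) → 1 H
  atom 9: I (halogen, monovalent) → 0 H
  atom 10: C, bond orders sum to 2 (valence 4) → 2 H
  atom 11: C, bond orders sum to 2 (valence 4) → 2 H
  atom 12: C, bond orders sum to 3 (valence 4) → 1 H
  atom 13: N, bond orders sum to 1 (valence 3) → 2 H
  atom 14: C, bond orders sum to 2 (valence 4) → 2 H
  atom 15: C, bond orders sum to 2 (valence 4) → 2 H
  atom 16: C, bond orders sum to 4 (valence 4) → 0 H
  atom 17: O, bond orders sum to 1 (valence 2) → 1 H
  atom 18: O, bond orders sum to 2 (valence 2) → 0 H
Totals → C:12, H:22, I:1, N:1, O:4.

C12H22INO4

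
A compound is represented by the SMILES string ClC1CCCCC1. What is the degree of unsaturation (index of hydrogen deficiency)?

1

Molecular formula: C6H11Cl.
DoU = (2C + 2 + N − H − X) / 2, where X is the halogen count and O/S are ignored.
    = (2·6 + 2 + 0 − 11 − 1) / 2 = 2 / 2 = 1.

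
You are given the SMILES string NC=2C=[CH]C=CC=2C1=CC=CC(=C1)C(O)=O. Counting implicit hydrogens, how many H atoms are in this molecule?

11

Walk through each heavy atom and fill implicit hydrogens from standard valence (C 4, N 3, O 2, S 2, halogen 1):
  atom 1: N, bond orders sum to 1 (valence 3) → 2 H
  atom 2: C, bond orders sum to 4 (valence 4) → 0 H
  atom 3: C, bond orders sum to 3 (valence 4) → 1 H
  atom 4: C with explicit H count 1
  atom 5: C, bond orders sum to 3 (valence 4) → 1 H
  atom 6: C, bond orders sum to 3 (valence 4) → 1 H
  atom 7: C, bond orders sum to 4 (valence 4) → 0 H
  atom 8: C, bond orders sum to 4 (valence 4) → 0 H
  atom 9: C, bond orders sum to 3 (valence 4) → 1 H
  atom 10: C, bond orders sum to 3 (valence 4) → 1 H
  atom 11: C, bond orders sum to 3 (valence 4) → 1 H
  atom 12: C, bond orders sum to 4 (valence 4) → 0 H
  atom 13: C, bond orders sum to 3 (valence 4) → 1 H
  atom 14: C, bond orders sum to 4 (valence 4) → 0 H
  atom 15: O, bond orders sum to 1 (valence 2) → 1 H
  atom 16: O, bond orders sum to 2 (valence 2) → 0 H
Total hydrogens: 11.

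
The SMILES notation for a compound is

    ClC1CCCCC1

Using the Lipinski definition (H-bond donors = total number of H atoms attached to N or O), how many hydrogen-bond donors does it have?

0

Donors: find every N or O and count the H atoms it carries.
  (no N or O atoms present)
Lipinski HBD = 0.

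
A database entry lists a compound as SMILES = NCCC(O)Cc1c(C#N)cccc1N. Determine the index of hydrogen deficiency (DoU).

Molecular formula: C11H15N3O.
DoU = (2C + 2 + N − H − X) / 2, where X is the halogen count and O/S are ignored.
    = (2·11 + 2 + 3 − 15 − 0) / 2 = 12 / 2 = 6.

6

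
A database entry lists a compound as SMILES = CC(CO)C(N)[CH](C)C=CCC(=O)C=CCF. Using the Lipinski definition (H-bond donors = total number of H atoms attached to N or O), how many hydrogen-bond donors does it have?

3

Donors: find every N or O and count the H atoms it carries.
  atom 4 (O): bond orders sum to 1 → 1 H
  atom 6 (N): bond orders sum to 1 → 2 H
  atom 13 (O): bond orders sum to 2 → 0 H
Lipinski HBD = 3.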